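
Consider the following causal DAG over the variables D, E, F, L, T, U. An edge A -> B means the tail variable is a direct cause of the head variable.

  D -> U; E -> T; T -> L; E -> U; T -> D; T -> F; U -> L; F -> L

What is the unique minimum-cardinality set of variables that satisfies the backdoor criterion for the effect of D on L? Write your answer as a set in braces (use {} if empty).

{T}

Variables eligible for adjustment (non-descendants of D, excluding D and L): {E, F, T}.
Backdoor paths from D to L:
  P1: D <- T <- E -> U -> L
  P2: D <- T -> F -> L
  P3: D <- T -> L
The empty set is not sufficient: P1 (D <- T <- E -> U -> L) has no collider blocking it and no conditioned non-collider, so it is open.
Try {T}:
  P1: blocked at chain node T ∈ conditioning set.
  P2: blocked at fork node T ∈ conditioning set.
  P3: blocked at fork node T ∈ conditioning set.
{T} contains no descendant of D and blocks every backdoor path.
No other singleton works — e.g. {E} leaves P2 open — so {T} is the unique smallest valid adjustment set.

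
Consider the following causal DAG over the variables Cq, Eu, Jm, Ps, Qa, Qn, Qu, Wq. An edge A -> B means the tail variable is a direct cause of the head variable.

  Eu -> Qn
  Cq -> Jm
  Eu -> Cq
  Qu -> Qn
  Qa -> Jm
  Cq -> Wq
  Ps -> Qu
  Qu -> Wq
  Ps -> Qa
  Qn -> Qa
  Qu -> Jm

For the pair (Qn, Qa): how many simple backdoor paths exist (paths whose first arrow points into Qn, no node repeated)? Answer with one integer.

7

A backdoor path from Qn to Qa is any simple undirected path whose first edge points into Qn (i.e. leaves Qn via a parent).
Parents of Qn: {Eu, Qu}.
Enumerating:
  P1: Qn <- Eu -> Cq -> Wq <- Qu <- Ps -> Qa
  P2: Qn <- Eu -> Cq -> Wq <- Qu -> Jm <- Qa
  P3: Qn <- Eu -> Cq -> Jm <- Qu <- Ps -> Qa
  P4: Qn <- Eu -> Cq -> Jm <- Qa
  P5: Qn <- Qu <- Ps -> Qa
  P6: Qn <- Qu -> Wq <- Cq -> Jm <- Qa
  P7: Qn <- Qu -> Jm <- Qa
That exhausts the simple backdoor paths. Count: 7.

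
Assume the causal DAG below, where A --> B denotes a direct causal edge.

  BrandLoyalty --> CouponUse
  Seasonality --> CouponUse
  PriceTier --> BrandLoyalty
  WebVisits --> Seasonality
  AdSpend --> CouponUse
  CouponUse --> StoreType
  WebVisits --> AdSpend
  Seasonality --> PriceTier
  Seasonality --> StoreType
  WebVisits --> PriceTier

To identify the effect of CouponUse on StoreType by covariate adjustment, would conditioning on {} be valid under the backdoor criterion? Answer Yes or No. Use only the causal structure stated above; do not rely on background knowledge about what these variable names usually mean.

Backdoor paths from CouponUse to StoreType (paths whose first edge points into CouponUse):
  P1: CouponUse <- Seasonality -> StoreType
  P2: CouponUse <- AdSpend <- WebVisits -> Seasonality -> StoreType
  P3: CouponUse <- AdSpend <- WebVisits -> PriceTier <- Seasonality -> StoreType
  P4: CouponUse <- BrandLoyalty <- PriceTier <- WebVisits -> Seasonality -> StoreType
  P5: CouponUse <- BrandLoyalty <- PriceTier <- Seasonality -> StoreType
Condition 1 (no descendant of CouponUse in the set): holds — descendants of CouponUse are {StoreType}; none are in {}.
Condition 2 (every backdoor path blocked by {}):
  P1: open — no interior node is in the conditioning set.
  P2: open — no interior node is in the conditioning set.
  P3: blocked at collider PriceTier (neither it nor any descendant is in the conditioning set).
  P4: open — no interior node is in the conditioning set.
  P5: open — no interior node is in the conditioning set.
{} does not satisfy the backdoor criterion.

No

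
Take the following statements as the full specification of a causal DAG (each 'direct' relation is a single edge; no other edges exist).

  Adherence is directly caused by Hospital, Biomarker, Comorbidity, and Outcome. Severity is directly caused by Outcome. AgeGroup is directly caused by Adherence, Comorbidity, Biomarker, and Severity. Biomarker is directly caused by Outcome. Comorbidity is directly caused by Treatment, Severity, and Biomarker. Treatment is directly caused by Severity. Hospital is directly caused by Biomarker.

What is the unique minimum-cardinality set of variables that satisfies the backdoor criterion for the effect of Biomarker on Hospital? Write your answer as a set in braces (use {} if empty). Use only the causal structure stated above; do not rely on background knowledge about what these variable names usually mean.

{}

Variables eligible for adjustment (non-descendants of Biomarker, excluding Biomarker and Hospital): {Outcome, Severity, Treatment}.
Backdoor paths from Biomarker to Hospital:
  P1: Biomarker <- Outcome -> Severity -> Treatment -> Comorbidity -> Adherence <- Hospital
  P2: Biomarker <- Outcome -> Severity -> Treatment -> Comorbidity -> AgeGroup <- Adherence <- Hospital
  P3: Biomarker <- Outcome -> Severity -> Comorbidity -> Adherence <- Hospital
  P4: Biomarker <- Outcome -> Severity -> Comorbidity -> AgeGroup <- Adherence <- Hospital
  P5: Biomarker <- Outcome -> Severity -> AgeGroup <- Comorbidity -> Adherence <- Hospital
  P6: Biomarker <- Outcome -> Severity -> AgeGroup <- Adherence <- Hospital
  P7: Biomarker <- Outcome -> Adherence <- Hospital
Each backdoor path contains an unconditioned collider, so every path is already blocked with the empty conditioning set:
  P1: blocked at collider Adherence (neither it nor any descendant is in the conditioning set).
  P2: blocked at collider AgeGroup (neither it nor any descendant is in the conditioning set).
  P3: blocked at collider Adherence (neither it nor any descendant is in the conditioning set).
  P4: blocked at collider AgeGroup (neither it nor any descendant is in the conditioning set).
  P5: blocked at collider AgeGroup (neither it nor any descendant is in the conditioning set).
  P6: blocked at collider AgeGroup (neither it nor any descendant is in the conditioning set).
  P7: blocked at collider Adherence (neither it nor any descendant is in the conditioning set).
The empty set is therefore the unique smallest valid set.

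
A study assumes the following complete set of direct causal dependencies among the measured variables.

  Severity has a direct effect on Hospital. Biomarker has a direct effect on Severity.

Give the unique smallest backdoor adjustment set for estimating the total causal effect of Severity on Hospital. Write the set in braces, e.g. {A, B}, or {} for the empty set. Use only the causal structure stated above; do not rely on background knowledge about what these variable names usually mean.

Variables eligible for adjustment (non-descendants of Severity, excluding Severity and Hospital): {Biomarker}.
Backdoor paths from Severity to Hospital:
  (none)
With no backdoor paths the empty set already satisfies the criterion, and it is trivially minimal.

{}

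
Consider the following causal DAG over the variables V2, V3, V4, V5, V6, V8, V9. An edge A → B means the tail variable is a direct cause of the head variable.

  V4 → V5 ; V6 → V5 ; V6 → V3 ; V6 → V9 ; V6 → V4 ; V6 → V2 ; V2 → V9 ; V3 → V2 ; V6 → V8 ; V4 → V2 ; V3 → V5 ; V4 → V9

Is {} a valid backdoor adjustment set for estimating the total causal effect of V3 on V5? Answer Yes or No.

No

Backdoor paths from V3 to V5 (paths whose first edge points into V3):
  P1: V3 <- V6 -> V4 -> V5
  P2: V3 <- V6 -> V5
  P3: V3 <- V6 -> V2 <- V4 -> V5
  P4: V3 <- V6 -> V2 -> V9 <- V4 -> V5
  P5: V3 <- V6 -> V9 <- V4 -> V5
  P6: V3 <- V6 -> V9 <- V2 <- V4 -> V5
Condition 1 (no descendant of V3 in the set): holds — descendants of V3 are {V2, V5, V9}; none are in {}.
Condition 2 (every backdoor path blocked by {}):
  P1: open — no interior node is in the conditioning set.
  P2: open — no interior node is in the conditioning set.
  P3: blocked at collider V2 (neither it nor any descendant is in the conditioning set).
  P4: blocked at collider V9 (neither it nor any descendant is in the conditioning set).
  P5: blocked at collider V9 (neither it nor any descendant is in the conditioning set).
  P6: blocked at collider V9 (neither it nor any descendant is in the conditioning set).
{} does not satisfy the backdoor criterion.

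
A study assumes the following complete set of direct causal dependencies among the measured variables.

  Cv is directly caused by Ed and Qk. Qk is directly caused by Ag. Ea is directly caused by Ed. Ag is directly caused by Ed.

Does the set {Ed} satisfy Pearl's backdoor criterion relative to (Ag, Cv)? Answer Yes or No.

Yes

Backdoor paths from Ag to Cv (paths whose first edge points into Ag):
  P1: Ag <- Ed -> Cv
Condition 1 (no descendant of Ag in the set): holds — descendants of Ag are {Cv, Qk}; none are in {Ed}.
Condition 2 (every backdoor path blocked by {Ed}):
  P1: blocked at fork node Ed ∈ conditioning set.
{Ed} satisfies the backdoor criterion.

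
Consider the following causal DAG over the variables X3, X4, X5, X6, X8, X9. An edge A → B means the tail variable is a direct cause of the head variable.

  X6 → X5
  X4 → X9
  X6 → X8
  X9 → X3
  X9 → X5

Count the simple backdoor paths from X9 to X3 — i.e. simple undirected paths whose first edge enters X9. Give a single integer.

0

A backdoor path from X9 to X3 is any simple undirected path whose first edge points into X9 (i.e. leaves X9 via a parent).
Parents of X9: {X4}.
No simple path from any parent of X9 reaches X3 without revisiting X9, so there are no backdoor paths.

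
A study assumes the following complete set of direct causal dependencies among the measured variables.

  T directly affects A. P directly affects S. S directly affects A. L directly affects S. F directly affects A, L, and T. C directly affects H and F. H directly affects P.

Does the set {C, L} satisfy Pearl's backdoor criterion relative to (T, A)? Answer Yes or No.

No

Backdoor paths from T to A (paths whose first edge points into T):
  P1: T <- F <- C -> H -> P -> S -> A
  P2: T <- F -> L -> S -> A
  P3: T <- F -> A
Condition 1 (no descendant of T in the set): holds — descendants of T are {A}; none are in {C, L}.
Condition 2 (every backdoor path blocked by {C, L}):
  P1: blocked at fork node C ∈ conditioning set.
  P2: blocked at chain node L ∈ conditioning set.
  P3: open — no interior node is in the conditioning set.
{C, L} does not satisfy the backdoor criterion.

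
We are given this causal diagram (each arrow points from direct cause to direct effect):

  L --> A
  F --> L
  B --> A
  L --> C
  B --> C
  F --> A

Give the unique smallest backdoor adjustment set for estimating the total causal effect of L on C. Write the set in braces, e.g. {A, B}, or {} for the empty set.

Variables eligible for adjustment (non-descendants of L, excluding L and C): {B, F}.
Backdoor paths from L to C:
  P1: L <- F -> A <- B -> C
Each backdoor path contains an unconditioned collider, so every path is already blocked with the empty conditioning set:
  P1: blocked at collider A (neither it nor any descendant is in the conditioning set).
The empty set is therefore the unique smallest valid set.

{}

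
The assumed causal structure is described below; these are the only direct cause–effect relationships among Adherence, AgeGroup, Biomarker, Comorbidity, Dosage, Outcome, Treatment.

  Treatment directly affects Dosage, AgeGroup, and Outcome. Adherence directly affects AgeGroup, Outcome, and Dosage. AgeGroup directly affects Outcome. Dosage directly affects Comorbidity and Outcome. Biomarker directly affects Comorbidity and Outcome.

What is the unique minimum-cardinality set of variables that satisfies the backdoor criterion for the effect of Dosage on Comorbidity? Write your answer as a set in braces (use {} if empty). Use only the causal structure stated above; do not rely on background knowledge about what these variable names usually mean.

{}

Variables eligible for adjustment (non-descendants of Dosage, excluding Dosage and Comorbidity): {Adherence, AgeGroup, Biomarker, Treatment}.
Backdoor paths from Dosage to Comorbidity:
  P1: Dosage <- Adherence -> AgeGroup <- Treatment -> Outcome <- Biomarker -> Comorbidity
  P2: Dosage <- Adherence -> AgeGroup -> Outcome <- Biomarker -> Comorbidity
  P3: Dosage <- Adherence -> Outcome <- Biomarker -> Comorbidity
  P4: Dosage <- Treatment -> AgeGroup <- Adherence -> Outcome <- Biomarker -> Comorbidity
  P5: Dosage <- Treatment -> AgeGroup -> Outcome <- Biomarker -> Comorbidity
  P6: Dosage <- Treatment -> Outcome <- Biomarker -> Comorbidity
Each backdoor path contains an unconditioned collider, so every path is already blocked with the empty conditioning set:
  P1: blocked at collider AgeGroup (neither it nor any descendant is in the conditioning set).
  P2: blocked at collider Outcome (neither it nor any descendant is in the conditioning set).
  P3: blocked at collider Outcome (neither it nor any descendant is in the conditioning set).
  P4: blocked at collider AgeGroup (neither it nor any descendant is in the conditioning set).
  P5: blocked at collider Outcome (neither it nor any descendant is in the conditioning set).
  P6: blocked at collider Outcome (neither it nor any descendant is in the conditioning set).
The empty set is therefore the unique smallest valid set.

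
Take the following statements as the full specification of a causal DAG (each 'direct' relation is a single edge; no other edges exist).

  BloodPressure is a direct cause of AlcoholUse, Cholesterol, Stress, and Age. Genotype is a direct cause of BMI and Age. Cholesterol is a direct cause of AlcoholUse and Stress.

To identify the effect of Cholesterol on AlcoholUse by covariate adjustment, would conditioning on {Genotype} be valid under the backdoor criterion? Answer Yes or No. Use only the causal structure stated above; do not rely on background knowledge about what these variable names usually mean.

No

Backdoor paths from Cholesterol to AlcoholUse (paths whose first edge points into Cholesterol):
  P1: Cholesterol <- BloodPressure -> AlcoholUse
Condition 1 (no descendant of Cholesterol in the set): holds — descendants of Cholesterol are {AlcoholUse, Stress}; none are in {Genotype}.
Condition 2 (every backdoor path blocked by {Genotype}):
  P1: open — no interior node is in the conditioning set.
{Genotype} does not satisfy the backdoor criterion.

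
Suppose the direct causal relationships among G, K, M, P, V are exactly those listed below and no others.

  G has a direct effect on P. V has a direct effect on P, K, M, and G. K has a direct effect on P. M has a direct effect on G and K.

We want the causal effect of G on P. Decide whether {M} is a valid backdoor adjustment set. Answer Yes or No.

No

Backdoor paths from G to P (paths whose first edge points into G):
  P1: G <- V -> M -> K -> P
  P2: G <- V -> K -> P
  P3: G <- V -> P
  P4: G <- M <- V -> K -> P
  P5: G <- M <- V -> P
  P6: G <- M -> K <- V -> P
  P7: G <- M -> K -> P
Condition 1 (no descendant of G in the set): holds — descendants of G are {P}; none are in {M}.
Condition 2 (every backdoor path blocked by {M}):
  P1: blocked at chain node M ∈ conditioning set.
  P2: open — no interior node is in the conditioning set.
  P3: open — no interior node is in the conditioning set.
  P4: blocked at chain node M ∈ conditioning set.
  P5: blocked at chain node M ∈ conditioning set.
  P6: blocked at fork node M ∈ conditioning set.
  P7: blocked at fork node M ∈ conditioning set.
{M} does not satisfy the backdoor criterion.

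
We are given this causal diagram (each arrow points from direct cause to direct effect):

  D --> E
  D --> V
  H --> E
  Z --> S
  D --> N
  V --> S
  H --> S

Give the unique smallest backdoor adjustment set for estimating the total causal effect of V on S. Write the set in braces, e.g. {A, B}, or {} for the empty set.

Variables eligible for adjustment (non-descendants of V, excluding V and S): {D, E, H, N, Z}.
Backdoor paths from V to S:
  P1: V <- D -> E <- H -> S
Each backdoor path contains an unconditioned collider, so every path is already blocked with the empty conditioning set:
  P1: blocked at collider E (neither it nor any descendant is in the conditioning set).
The empty set is therefore the unique smallest valid set.

{}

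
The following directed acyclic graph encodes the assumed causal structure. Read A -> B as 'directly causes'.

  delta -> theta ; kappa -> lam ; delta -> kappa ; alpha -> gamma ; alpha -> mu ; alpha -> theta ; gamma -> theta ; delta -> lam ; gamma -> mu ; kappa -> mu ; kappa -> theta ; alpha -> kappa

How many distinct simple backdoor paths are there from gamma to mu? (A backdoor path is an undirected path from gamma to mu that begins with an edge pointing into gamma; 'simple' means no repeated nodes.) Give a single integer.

A backdoor path from gamma to mu is any simple undirected path whose first edge points into gamma (i.e. leaves gamma via a parent).
Parents of gamma: {alpha}.
Enumerating:
  P1: gamma <- alpha -> kappa -> mu
  P2: gamma <- alpha -> mu
  P3: gamma <- alpha -> theta <- delta -> kappa -> mu
  P4: gamma <- alpha -> theta <- delta -> lam <- kappa -> mu
  P5: gamma <- alpha -> theta <- kappa -> mu
That exhausts the simple backdoor paths. Count: 5.

5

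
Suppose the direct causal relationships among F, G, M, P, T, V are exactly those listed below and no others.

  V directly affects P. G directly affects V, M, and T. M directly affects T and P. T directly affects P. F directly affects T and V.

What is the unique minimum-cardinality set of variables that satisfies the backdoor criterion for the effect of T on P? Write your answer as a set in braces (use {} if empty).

Variables eligible for adjustment (non-descendants of T, excluding T and P): {F, G, M, V}.
Backdoor paths from T to P:
  P1: T <- G -> M -> P
  P2: T <- G -> V -> P
  P3: T <- F -> V <- G -> M -> P
  P4: T <- F -> V -> P
  P5: T <- M <- G -> V -> P
  P6: T <- M -> P
The empty set is not sufficient: P1 (T <- G -> M -> P) has no collider blocking it and no conditioned non-collider, so it is open.
Try {M, V}:
  P1: blocked at chain node M ∈ conditioning set.
  P2: blocked at chain node V ∈ conditioning set.
  P3: blocked at chain node M ∈ conditioning set.
  P4: blocked at chain node V ∈ conditioning set.
  P5: blocked at chain node M ∈ conditioning set.
  P6: blocked at fork node M ∈ conditioning set.
{M, V} contains no descendant of T and blocks every backdoor path.
Every element of {M, V} is needed (dropping M leaves P1 open; dropping V leaves P2 open), so no proper subset is valid.
Among all size-2 subsets of the eligible variables, only {M, V} blocks every backdoor path, so it is the unique smallest valid adjustment set.

{M, V}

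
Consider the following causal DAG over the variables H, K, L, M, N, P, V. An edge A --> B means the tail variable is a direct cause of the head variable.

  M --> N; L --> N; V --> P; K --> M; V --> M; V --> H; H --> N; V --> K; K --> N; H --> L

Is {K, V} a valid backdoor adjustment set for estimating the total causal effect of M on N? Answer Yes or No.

Backdoor paths from M to N (paths whose first edge points into M):
  P1: M <- V -> H -> L -> N
  P2: M <- V -> H -> N
  P3: M <- V -> K -> N
  P4: M <- K <- V -> H -> L -> N
  P5: M <- K <- V -> H -> N
  P6: M <- K -> N
Condition 1 (no descendant of M in the set): holds — descendants of M are {N}; none are in {K, V}.
Condition 2 (every backdoor path blocked by {K, V}):
  P1: blocked at fork node V ∈ conditioning set.
  P2: blocked at fork node V ∈ conditioning set.
  P3: blocked at fork node V ∈ conditioning set.
  P4: blocked at chain node K ∈ conditioning set.
  P5: blocked at chain node K ∈ conditioning set.
  P6: blocked at fork node K ∈ conditioning set.
{K, V} satisfies the backdoor criterion.

Yes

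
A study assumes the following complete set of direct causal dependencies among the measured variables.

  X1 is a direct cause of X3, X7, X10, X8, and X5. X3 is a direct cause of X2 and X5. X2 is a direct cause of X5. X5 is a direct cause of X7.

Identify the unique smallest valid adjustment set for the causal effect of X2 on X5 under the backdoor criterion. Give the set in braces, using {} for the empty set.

Variables eligible for adjustment (non-descendants of X2, excluding X2 and X5): {X1, X10, X3, X8}.
Backdoor paths from X2 to X5:
  P1: X2 <- X3 <- X1 -> X5
  P2: X2 <- X3 <- X1 -> X7 <- X5
  P3: X2 <- X3 -> X5
The empty set is not sufficient: P1 (X2 <- X3 <- X1 -> X5) has no collider blocking it and no conditioned non-collider, so it is open.
Try {X3}:
  P1: blocked at chain node X3 ∈ conditioning set.
  P2: blocked at chain node X3 ∈ conditioning set.
  P3: blocked at fork node X3 ∈ conditioning set.
{X3} contains no descendant of X2 and blocks every backdoor path.
No other singleton works — e.g. {X1} leaves P3 open — so {X3} is the unique smallest valid adjustment set.

{X3}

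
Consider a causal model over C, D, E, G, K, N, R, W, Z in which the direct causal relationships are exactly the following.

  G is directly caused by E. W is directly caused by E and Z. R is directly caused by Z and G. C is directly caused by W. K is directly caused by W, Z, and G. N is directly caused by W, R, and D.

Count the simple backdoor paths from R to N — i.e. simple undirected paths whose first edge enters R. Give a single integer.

A backdoor path from R to N is any simple undirected path whose first edge points into R (i.e. leaves R via a parent).
Parents of R: {G, Z}.
Enumerating:
  P1: R <- Z -> W -> N
  P2: R <- Z -> K <- W -> N
  P3: R <- Z -> K <- G <- E -> W -> N
  P4: R <- G <- E -> W -> N
  P5: R <- G -> K <- Z -> W -> N
  P6: R <- G -> K <- W -> N
That exhausts the simple backdoor paths. Count: 6.

6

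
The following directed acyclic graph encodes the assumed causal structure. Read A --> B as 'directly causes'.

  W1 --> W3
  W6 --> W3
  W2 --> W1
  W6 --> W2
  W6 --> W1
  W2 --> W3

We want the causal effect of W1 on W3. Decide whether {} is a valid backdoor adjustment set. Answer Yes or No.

No

Backdoor paths from W1 to W3 (paths whose first edge points into W1):
  P1: W1 <- W6 -> W2 -> W3
  P2: W1 <- W6 -> W3
  P3: W1 <- W2 <- W6 -> W3
  P4: W1 <- W2 -> W3
Condition 1 (no descendant of W1 in the set): holds — descendants of W1 are {W3}; none are in {}.
Condition 2 (every backdoor path blocked by {}):
  P1: open — no interior node is in the conditioning set.
  P2: open — no interior node is in the conditioning set.
  P3: open — no interior node is in the conditioning set.
  P4: open — no interior node is in the conditioning set.
{} does not satisfy the backdoor criterion.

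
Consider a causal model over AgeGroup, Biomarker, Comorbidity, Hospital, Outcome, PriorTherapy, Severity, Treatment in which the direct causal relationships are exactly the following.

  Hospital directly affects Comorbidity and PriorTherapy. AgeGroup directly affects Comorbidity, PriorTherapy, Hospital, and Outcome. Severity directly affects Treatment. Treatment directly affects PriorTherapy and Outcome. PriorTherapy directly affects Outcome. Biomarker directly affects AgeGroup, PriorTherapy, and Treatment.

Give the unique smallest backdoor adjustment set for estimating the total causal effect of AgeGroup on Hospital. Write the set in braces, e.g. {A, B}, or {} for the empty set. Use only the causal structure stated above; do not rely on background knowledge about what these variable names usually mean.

Variables eligible for adjustment (non-descendants of AgeGroup, excluding AgeGroup and Hospital): {Biomarker, Severity, Treatment}.
Backdoor paths from AgeGroup to Hospital:
  P1: AgeGroup <- Biomarker -> Treatment -> PriorTherapy <- Hospital
  P2: AgeGroup <- Biomarker -> Treatment -> Outcome <- PriorTherapy <- Hospital
  P3: AgeGroup <- Biomarker -> PriorTherapy <- Hospital
Each backdoor path contains an unconditioned collider, so every path is already blocked with the empty conditioning set:
  P1: blocked at collider PriorTherapy (neither it nor any descendant is in the conditioning set).
  P2: blocked at collider Outcome (neither it nor any descendant is in the conditioning set).
  P3: blocked at collider PriorTherapy (neither it nor any descendant is in the conditioning set).
The empty set is therefore the unique smallest valid set.

{}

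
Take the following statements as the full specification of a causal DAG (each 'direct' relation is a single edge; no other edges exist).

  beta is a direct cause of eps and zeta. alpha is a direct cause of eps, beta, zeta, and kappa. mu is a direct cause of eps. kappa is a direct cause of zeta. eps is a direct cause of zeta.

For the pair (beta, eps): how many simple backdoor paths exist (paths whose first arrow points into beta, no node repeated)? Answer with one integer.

A backdoor path from beta to eps is any simple undirected path whose first edge points into beta (i.e. leaves beta via a parent).
Parents of beta: {alpha}.
Enumerating:
  P1: beta <- alpha -> eps
  P2: beta <- alpha -> kappa -> zeta <- eps
  P3: beta <- alpha -> zeta <- eps
That exhausts the simple backdoor paths. Count: 3.

3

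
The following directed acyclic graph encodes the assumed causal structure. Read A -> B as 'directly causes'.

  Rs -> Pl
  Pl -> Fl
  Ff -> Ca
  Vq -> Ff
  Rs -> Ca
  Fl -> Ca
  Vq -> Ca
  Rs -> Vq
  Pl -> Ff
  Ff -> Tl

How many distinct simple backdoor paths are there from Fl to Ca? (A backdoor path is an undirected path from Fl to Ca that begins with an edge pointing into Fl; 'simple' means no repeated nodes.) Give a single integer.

6

A backdoor path from Fl to Ca is any simple undirected path whose first edge points into Fl (i.e. leaves Fl via a parent).
Parents of Fl: {Pl}.
Enumerating:
  P1: Fl <- Pl <- Rs -> Vq -> Ff -> Ca
  P2: Fl <- Pl <- Rs -> Vq -> Ca
  P3: Fl <- Pl <- Rs -> Ca
  P4: Fl <- Pl -> Ff <- Vq <- Rs -> Ca
  P5: Fl <- Pl -> Ff <- Vq -> Ca
  P6: Fl <- Pl -> Ff -> Ca
That exhausts the simple backdoor paths. Count: 6.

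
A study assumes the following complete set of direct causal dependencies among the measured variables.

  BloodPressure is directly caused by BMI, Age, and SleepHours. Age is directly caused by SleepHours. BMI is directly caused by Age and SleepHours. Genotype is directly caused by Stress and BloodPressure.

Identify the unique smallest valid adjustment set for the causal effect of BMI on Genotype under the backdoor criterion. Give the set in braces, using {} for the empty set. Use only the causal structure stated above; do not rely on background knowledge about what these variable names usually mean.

{Age, SleepHours}

Variables eligible for adjustment (non-descendants of BMI, excluding BMI and Genotype): {Age, SleepHours, Stress}.
Backdoor paths from BMI to Genotype:
  P1: BMI <- SleepHours -> Age -> BloodPressure -> Genotype
  P2: BMI <- SleepHours -> BloodPressure -> Genotype
  P3: BMI <- Age <- SleepHours -> BloodPressure -> Genotype
  P4: BMI <- Age -> BloodPressure -> Genotype
The empty set is not sufficient: P1 (BMI <- SleepHours -> Age -> BloodPressure -> Genotype) has no collider blocking it and no conditioned non-collider, so it is open.
Try {Age, SleepHours}:
  P1: blocked at fork node SleepHours ∈ conditioning set.
  P2: blocked at fork node SleepHours ∈ conditioning set.
  P3: blocked at chain node Age ∈ conditioning set.
  P4: blocked at fork node Age ∈ conditioning set.
{Age, SleepHours} contains no descendant of BMI and blocks every backdoor path.
Every element of {Age, SleepHours} is needed (dropping Age leaves P4 open; dropping SleepHours leaves P2 open), so no proper subset is valid.
Among all size-2 subsets of the eligible variables, only {Age, SleepHours} blocks every backdoor path, so it is the unique smallest valid adjustment set.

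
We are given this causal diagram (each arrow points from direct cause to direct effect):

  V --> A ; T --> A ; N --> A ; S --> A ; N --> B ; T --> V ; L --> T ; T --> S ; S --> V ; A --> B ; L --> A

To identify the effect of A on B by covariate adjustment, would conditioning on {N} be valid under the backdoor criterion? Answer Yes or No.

Yes

Backdoor paths from A to B (paths whose first edge points into A):
  P1: A <- N -> B
Condition 1 (no descendant of A in the set): holds — descendants of A are {B}; none are in {N}.
Condition 2 (every backdoor path blocked by {N}):
  P1: blocked at fork node N ∈ conditioning set.
{N} satisfies the backdoor criterion.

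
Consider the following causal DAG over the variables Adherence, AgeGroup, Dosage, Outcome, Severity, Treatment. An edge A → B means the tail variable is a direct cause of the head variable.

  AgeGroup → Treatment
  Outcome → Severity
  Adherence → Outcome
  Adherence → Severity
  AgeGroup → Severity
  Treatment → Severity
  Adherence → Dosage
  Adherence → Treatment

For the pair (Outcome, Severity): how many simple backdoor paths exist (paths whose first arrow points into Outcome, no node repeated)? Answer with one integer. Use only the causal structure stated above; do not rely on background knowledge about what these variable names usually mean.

3

A backdoor path from Outcome to Severity is any simple undirected path whose first edge points into Outcome (i.e. leaves Outcome via a parent).
Parents of Outcome: {Adherence}.
Enumerating:
  P1: Outcome <- Adherence -> Treatment <- AgeGroup -> Severity
  P2: Outcome <- Adherence -> Treatment -> Severity
  P3: Outcome <- Adherence -> Severity
That exhausts the simple backdoor paths. Count: 3.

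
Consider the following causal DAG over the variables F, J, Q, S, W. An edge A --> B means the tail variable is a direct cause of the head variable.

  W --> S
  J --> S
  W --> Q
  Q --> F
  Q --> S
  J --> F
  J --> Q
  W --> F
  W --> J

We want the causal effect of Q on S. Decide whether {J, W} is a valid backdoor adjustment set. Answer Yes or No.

Yes

Backdoor paths from Q to S (paths whose first edge points into Q):
  P1: Q <- W -> J -> S
  P2: Q <- W -> F <- J -> S
  P3: Q <- W -> S
  P4: Q <- J <- W -> S
  P5: Q <- J -> F <- W -> S
  P6: Q <- J -> S
Condition 1 (no descendant of Q in the set): holds — descendants of Q are {F, S}; none are in {J, W}.
Condition 2 (every backdoor path blocked by {J, W}):
  P1: blocked at fork node W ∈ conditioning set.
  P2: blocked at fork node W ∈ conditioning set.
  P3: blocked at fork node W ∈ conditioning set.
  P4: blocked at chain node J ∈ conditioning set.
  P5: blocked at fork node J ∈ conditioning set.
  P6: blocked at fork node J ∈ conditioning set.
{J, W} satisfies the backdoor criterion.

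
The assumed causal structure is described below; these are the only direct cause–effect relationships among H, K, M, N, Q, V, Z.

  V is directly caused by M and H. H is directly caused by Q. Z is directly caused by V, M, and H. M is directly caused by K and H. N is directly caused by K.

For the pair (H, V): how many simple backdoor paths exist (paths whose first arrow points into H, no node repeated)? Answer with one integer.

0

A backdoor path from H to V is any simple undirected path whose first edge points into H (i.e. leaves H via a parent).
Parents of H: {Q}.
No simple path from any parent of H reaches V without revisiting H, so there are no backdoor paths.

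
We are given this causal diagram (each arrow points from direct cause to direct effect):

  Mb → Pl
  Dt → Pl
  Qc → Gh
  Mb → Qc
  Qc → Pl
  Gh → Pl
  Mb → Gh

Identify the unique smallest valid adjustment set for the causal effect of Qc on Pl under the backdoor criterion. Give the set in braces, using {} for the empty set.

Variables eligible for adjustment (non-descendants of Qc, excluding Qc and Pl): {Dt, Mb}.
Backdoor paths from Qc to Pl:
  P1: Qc <- Mb -> Gh -> Pl
  P2: Qc <- Mb -> Pl
The empty set is not sufficient: P1 (Qc <- Mb -> Gh -> Pl) has no collider blocking it and no conditioned non-collider, so it is open.
Try {Mb}:
  P1: blocked at fork node Mb ∈ conditioning set.
  P2: blocked at fork node Mb ∈ conditioning set.
{Mb} contains no descendant of Qc and blocks every backdoor path.
No other singleton works — e.g. {Dt} leaves P1 open — so {Mb} is the unique smallest valid adjustment set.

{Mb}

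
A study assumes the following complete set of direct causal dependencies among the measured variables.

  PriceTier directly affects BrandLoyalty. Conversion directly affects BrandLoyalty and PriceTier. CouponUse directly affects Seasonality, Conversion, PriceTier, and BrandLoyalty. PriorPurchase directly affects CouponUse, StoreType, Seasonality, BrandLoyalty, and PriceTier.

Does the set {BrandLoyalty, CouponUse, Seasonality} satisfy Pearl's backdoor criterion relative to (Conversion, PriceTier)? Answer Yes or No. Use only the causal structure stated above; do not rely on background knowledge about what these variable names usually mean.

Backdoor paths from Conversion to PriceTier (paths whose first edge points into Conversion):
  P1: Conversion <- CouponUse <- PriorPurchase -> PriceTier
  P2: Conversion <- CouponUse <- PriorPurchase -> BrandLoyalty <- PriceTier
  P3: Conversion <- CouponUse -> Seasonality <- PriorPurchase -> PriceTier
  P4: Conversion <- CouponUse -> Seasonality <- PriorPurchase -> BrandLoyalty <- PriceTier
  P5: Conversion <- CouponUse -> PriceTier
  P6: Conversion <- CouponUse -> BrandLoyalty <- PriorPurchase -> PriceTier
  P7: Conversion <- CouponUse -> BrandLoyalty <- PriceTier
Condition 1 (no descendant of Conversion in the set): FAILS — BrandLoyalty is a descendant of Conversion.
Condition 2 (every backdoor path blocked by {BrandLoyalty, CouponUse, Seasonality}):
  P1: blocked at chain node CouponUse ∈ conditioning set.
  P2: blocked at chain node CouponUse ∈ conditioning set.
  P3: blocked at fork node CouponUse ∈ conditioning set.
  P4: blocked at fork node CouponUse ∈ conditioning set.
  P5: blocked at fork node CouponUse ∈ conditioning set.
  P6: blocked at fork node CouponUse ∈ conditioning set.
  P7: blocked at fork node CouponUse ∈ conditioning set.
{BrandLoyalty, CouponUse, Seasonality} does not satisfy the backdoor criterion.

No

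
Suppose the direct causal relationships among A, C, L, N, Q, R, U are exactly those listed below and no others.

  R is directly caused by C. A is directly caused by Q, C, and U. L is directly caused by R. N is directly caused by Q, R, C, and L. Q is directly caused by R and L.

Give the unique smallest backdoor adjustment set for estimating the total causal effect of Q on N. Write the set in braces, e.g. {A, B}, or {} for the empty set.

Variables eligible for adjustment (non-descendants of Q, excluding Q and N): {C, L, R, U}.
Backdoor paths from Q to N:
  P1: Q <- R <- C -> N
  P2: Q <- R -> L -> N
  P3: Q <- R -> N
  P4: Q <- L <- R <- C -> N
  P5: Q <- L <- R -> N
  P6: Q <- L -> N
The empty set is not sufficient: P1 (Q <- R <- C -> N) has no collider blocking it and no conditioned non-collider, so it is open.
Try {L, R}:
  P1: blocked at chain node R ∈ conditioning set.
  P2: blocked at fork node R ∈ conditioning set.
  P3: blocked at fork node R ∈ conditioning set.
  P4: blocked at chain node L ∈ conditioning set.
  P5: blocked at chain node L ∈ conditioning set.
  P6: blocked at fork node L ∈ conditioning set.
{L, R} contains no descendant of Q and blocks every backdoor path.
Every element of {L, R} is needed (dropping L leaves P6 open; dropping R leaves P1 open), so no proper subset is valid.
Among all size-2 subsets of the eligible variables, only {L, R} blocks every backdoor path, so it is the unique smallest valid adjustment set.

{L, R}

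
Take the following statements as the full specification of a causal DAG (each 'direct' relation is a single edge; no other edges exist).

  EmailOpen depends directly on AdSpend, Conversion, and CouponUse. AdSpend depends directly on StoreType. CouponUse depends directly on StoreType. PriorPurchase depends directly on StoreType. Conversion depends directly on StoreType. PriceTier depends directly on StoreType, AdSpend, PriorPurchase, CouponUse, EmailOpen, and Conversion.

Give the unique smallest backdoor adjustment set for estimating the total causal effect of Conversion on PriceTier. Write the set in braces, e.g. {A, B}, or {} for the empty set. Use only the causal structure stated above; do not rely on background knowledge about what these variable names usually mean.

{StoreType}

Variables eligible for adjustment (non-descendants of Conversion, excluding Conversion and PriceTier): {AdSpend, CouponUse, PriorPurchase, StoreType}.
Backdoor paths from Conversion to PriceTier:
  P1: Conversion <- StoreType -> CouponUse -> EmailOpen <- AdSpend -> PriceTier
  P2: Conversion <- StoreType -> CouponUse -> EmailOpen -> PriceTier
  P3: Conversion <- StoreType -> CouponUse -> PriceTier
  P4: Conversion <- StoreType -> PriorPurchase -> PriceTier
  P5: Conversion <- StoreType -> AdSpend -> EmailOpen <- CouponUse -> PriceTier
  P6: Conversion <- StoreType -> AdSpend -> EmailOpen -> PriceTier
  P7: Conversion <- StoreType -> AdSpend -> PriceTier
  P8: Conversion <- StoreType -> PriceTier
The empty set is not sufficient: P2 (Conversion <- StoreType -> CouponUse -> EmailOpen -> PriceTier) has no collider blocking it and no conditioned non-collider, so it is open.
Try {StoreType}:
  P1: blocked at fork node StoreType ∈ conditioning set.
  P2: blocked at fork node StoreType ∈ conditioning set.
  P3: blocked at fork node StoreType ∈ conditioning set.
  P4: blocked at fork node StoreType ∈ conditioning set.
  P5: blocked at fork node StoreType ∈ conditioning set.
  P6: blocked at fork node StoreType ∈ conditioning set.
  P7: blocked at fork node StoreType ∈ conditioning set.
  P8: blocked at fork node StoreType ∈ conditioning set.
{StoreType} contains no descendant of Conversion and blocks every backdoor path.
No other singleton works — e.g. {CouponUse} leaves P4 open — so {StoreType} is the unique smallest valid adjustment set.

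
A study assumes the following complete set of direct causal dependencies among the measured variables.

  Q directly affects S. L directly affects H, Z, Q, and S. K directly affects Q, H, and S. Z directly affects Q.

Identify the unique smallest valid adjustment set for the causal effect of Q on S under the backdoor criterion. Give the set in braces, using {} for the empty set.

{K, L}

Variables eligible for adjustment (non-descendants of Q, excluding Q and S): {H, K, L, Z}.
Backdoor paths from Q to S:
  P1: Q <- K -> H <- L -> S
  P2: Q <- K -> S
  P3: Q <- L -> H <- K -> S
  P4: Q <- L -> S
  P5: Q <- Z <- L -> H <- K -> S
  P6: Q <- Z <- L -> S
The empty set is not sufficient: P2 (Q <- K -> S) has no collider blocking it and no conditioned non-collider, so it is open.
Try {K, L}:
  P1: blocked at fork node K ∈ conditioning set.
  P2: blocked at fork node K ∈ conditioning set.
  P3: blocked at fork node L ∈ conditioning set.
  P4: blocked at fork node L ∈ conditioning set.
  P5: blocked at fork node L ∈ conditioning set.
  P6: blocked at fork node L ∈ conditioning set.
{K, L} contains no descendant of Q and blocks every backdoor path.
Every element of {K, L} is needed (dropping K leaves P2 open; dropping L leaves P4 open), so no proper subset is valid.
Among all size-2 subsets of the eligible variables, only {K, L} blocks every backdoor path, so it is the unique smallest valid adjustment set.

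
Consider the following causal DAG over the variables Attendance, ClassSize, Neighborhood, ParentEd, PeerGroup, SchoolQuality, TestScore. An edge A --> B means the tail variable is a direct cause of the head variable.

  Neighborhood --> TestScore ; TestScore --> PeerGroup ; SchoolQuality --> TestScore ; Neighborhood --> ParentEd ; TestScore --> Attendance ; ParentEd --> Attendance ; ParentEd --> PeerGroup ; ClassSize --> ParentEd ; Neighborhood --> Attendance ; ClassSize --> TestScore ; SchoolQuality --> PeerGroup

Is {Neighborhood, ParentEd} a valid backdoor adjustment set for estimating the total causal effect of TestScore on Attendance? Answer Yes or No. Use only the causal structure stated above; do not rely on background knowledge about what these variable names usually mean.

Backdoor paths from TestScore to Attendance (paths whose first edge points into TestScore):
  P1: TestScore <- ClassSize -> ParentEd <- Neighborhood -> Attendance
  P2: TestScore <- ClassSize -> ParentEd -> Attendance
  P3: TestScore <- Neighborhood -> ParentEd -> Attendance
  P4: TestScore <- Neighborhood -> Attendance
  P5: TestScore <- SchoolQuality -> PeerGroup <- ParentEd <- Neighborhood -> Attendance
  P6: TestScore <- SchoolQuality -> PeerGroup <- ParentEd -> Attendance
Condition 1 (no descendant of TestScore in the set): holds — descendants of TestScore are {Attendance, PeerGroup}; none are in {Neighborhood, ParentEd}.
Condition 2 (every backdoor path blocked by {Neighborhood, ParentEd}):
  P1: blocked at fork node Neighborhood ∈ conditioning set.
  P2: blocked at chain node ParentEd ∈ conditioning set.
  P3: blocked at fork node Neighborhood ∈ conditioning set.
  P4: blocked at fork node Neighborhood ∈ conditioning set.
  P5: blocked at collider PeerGroup (neither it nor any descendant is in the conditioning set).
  P6: blocked at collider PeerGroup (neither it nor any descendant is in the conditioning set).
{Neighborhood, ParentEd} satisfies the backdoor criterion.

Yes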